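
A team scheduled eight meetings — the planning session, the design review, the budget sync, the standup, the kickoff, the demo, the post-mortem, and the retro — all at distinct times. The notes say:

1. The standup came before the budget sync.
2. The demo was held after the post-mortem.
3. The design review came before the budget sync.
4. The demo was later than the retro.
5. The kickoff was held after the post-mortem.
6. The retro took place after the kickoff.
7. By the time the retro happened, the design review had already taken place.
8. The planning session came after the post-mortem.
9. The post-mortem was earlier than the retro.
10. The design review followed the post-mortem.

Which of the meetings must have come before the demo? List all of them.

the design review, the kickoff, the post-mortem, the retro

Directly stated before the demo: the post-mortem and the retro.
The design review reaches the demo via the design review → the retro → the demo.
The kickoff reaches the demo via the kickoff → the retro → the demo.
No chain forces the standup (or any of the others) ahead of the demo.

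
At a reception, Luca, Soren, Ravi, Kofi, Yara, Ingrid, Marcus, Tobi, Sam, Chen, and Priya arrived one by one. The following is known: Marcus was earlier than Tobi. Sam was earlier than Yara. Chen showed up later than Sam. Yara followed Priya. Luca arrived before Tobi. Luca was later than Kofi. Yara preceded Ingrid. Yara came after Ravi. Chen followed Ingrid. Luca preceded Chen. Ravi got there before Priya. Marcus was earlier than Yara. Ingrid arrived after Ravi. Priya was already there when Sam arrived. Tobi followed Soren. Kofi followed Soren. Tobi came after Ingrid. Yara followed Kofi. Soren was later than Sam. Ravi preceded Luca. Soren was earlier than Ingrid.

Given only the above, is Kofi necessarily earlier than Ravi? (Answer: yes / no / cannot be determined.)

Tracing the constraints gives Ravi → Priya → Sam → Soren → Kofi, so Ravi must come before Kofi.
That means Kofi cannot be before Ravi.

no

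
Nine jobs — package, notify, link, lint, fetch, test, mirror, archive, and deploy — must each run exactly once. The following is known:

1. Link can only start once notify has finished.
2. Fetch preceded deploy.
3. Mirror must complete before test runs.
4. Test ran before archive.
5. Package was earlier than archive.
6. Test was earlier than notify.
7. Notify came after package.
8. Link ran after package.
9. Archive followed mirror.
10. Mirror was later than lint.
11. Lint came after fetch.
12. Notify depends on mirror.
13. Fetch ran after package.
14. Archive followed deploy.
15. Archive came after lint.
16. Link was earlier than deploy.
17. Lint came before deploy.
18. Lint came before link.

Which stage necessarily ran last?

Every other stage has a chain of constraints placing it before archive, so archive is last.

archive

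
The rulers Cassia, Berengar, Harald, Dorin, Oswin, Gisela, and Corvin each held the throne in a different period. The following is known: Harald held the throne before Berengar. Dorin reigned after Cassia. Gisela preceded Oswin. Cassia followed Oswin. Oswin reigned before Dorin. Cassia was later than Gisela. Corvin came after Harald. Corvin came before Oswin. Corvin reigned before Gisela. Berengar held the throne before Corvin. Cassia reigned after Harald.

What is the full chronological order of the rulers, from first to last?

Harald, Berengar, Corvin, Gisela, Oswin, Cassia, Dorin

The constraints fix every adjacent pair, so only one ordering works:
Harald → Berengar → Corvin → Gisela → Oswin → Cassia → Dorin.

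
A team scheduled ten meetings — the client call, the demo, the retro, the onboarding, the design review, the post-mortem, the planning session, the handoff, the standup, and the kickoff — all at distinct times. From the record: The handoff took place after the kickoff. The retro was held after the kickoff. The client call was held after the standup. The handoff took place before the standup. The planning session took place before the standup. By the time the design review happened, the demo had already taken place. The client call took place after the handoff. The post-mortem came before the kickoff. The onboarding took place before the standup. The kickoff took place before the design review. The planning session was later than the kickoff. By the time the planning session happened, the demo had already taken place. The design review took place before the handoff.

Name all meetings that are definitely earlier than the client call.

the demo, the design review, the handoff, the kickoff, the onboarding, the planning session, the post-mortem, the standup

Directly stated before the client call: the handoff and the standup.
The demo reaches the client call via the demo → the planning session → the standup → the client call.
The design review reaches the client call via the design review → the handoff → the client call.
The kickoff reaches the client call via the kickoff → the handoff → the client call.
Likewise the onboarding, the planning session, and the post-mortem each reach the client call by chaining the stated constraints.
No chain forces the retro ahead of the client call.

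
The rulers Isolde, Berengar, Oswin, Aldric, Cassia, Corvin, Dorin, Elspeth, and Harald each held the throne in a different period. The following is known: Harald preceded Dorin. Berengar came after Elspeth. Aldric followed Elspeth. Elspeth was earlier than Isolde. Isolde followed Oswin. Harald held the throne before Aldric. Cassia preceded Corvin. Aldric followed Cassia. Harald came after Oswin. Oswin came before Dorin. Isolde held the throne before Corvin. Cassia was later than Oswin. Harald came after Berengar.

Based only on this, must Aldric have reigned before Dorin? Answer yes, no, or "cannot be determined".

No chain of stated constraints runs from Aldric to Dorin, and none runs from Dorin to Aldric either.
So the relative order of Aldric and Dorin is not fixed by the given facts.

cannot be determined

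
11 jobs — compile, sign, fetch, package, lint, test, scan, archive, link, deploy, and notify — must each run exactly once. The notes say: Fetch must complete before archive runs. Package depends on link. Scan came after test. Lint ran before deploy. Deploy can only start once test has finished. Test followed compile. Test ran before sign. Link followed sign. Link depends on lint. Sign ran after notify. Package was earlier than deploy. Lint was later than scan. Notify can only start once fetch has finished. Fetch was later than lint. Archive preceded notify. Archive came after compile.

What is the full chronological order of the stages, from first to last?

The constraints fix every adjacent pair, so only one ordering works:
compile → test → scan → lint → fetch → archive → notify → sign → link → package → deploy.

compile, test, scan, lint, fetch, archive, notify, sign, link, package, deploy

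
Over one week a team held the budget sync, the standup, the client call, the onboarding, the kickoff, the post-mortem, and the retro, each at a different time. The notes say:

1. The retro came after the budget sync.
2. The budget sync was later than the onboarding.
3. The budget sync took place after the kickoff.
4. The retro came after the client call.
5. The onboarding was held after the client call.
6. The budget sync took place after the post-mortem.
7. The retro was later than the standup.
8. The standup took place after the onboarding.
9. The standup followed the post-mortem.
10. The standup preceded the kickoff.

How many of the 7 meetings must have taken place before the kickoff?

Directly stated before the kickoff: the standup.
The client call reaches the kickoff via the client call → the onboarding → the standup → the kickoff.
The onboarding reaches the kickoff via the onboarding → the standup → the kickoff.
The post-mortem reaches the kickoff via the post-mortem → the standup → the kickoff.
No chain forces the budget sync (or any of the others) ahead of the kickoff.
That's the client call, the onboarding, the post-mortem, and the standup — 4 in all.

4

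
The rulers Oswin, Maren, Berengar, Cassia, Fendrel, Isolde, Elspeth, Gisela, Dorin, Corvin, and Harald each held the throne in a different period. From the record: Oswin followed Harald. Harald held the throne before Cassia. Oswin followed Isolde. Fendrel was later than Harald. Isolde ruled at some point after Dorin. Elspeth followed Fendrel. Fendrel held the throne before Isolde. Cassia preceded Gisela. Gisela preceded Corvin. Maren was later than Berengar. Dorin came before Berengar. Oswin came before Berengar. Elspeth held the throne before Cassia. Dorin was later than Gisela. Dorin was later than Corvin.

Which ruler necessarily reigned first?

Harald has a chain of constraints placing them before every other ruler, so Harald must be first.

Harald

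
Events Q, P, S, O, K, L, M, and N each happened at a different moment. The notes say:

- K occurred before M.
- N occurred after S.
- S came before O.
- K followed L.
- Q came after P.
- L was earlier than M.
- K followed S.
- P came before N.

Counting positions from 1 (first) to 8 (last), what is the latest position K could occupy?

K must come before M — 1 event forced after it.
Everything else can be placed before K in some valid order, so K can sit as late as position 8 − 1 = 7.

7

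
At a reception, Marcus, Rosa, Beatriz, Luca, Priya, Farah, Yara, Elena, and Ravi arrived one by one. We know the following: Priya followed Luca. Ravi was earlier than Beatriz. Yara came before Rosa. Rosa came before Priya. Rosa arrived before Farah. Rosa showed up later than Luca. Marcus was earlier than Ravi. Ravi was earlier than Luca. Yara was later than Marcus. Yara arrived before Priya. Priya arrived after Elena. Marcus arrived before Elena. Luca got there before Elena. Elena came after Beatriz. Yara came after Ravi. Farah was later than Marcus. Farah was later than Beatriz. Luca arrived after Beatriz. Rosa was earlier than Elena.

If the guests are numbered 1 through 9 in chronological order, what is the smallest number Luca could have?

Beatriz, Marcus, and Ravi must all come before Luca — 3 forced predecessors.
Nothing else is forced ahead of Luca, so their earliest slot is position 3 + 1 = 4.

4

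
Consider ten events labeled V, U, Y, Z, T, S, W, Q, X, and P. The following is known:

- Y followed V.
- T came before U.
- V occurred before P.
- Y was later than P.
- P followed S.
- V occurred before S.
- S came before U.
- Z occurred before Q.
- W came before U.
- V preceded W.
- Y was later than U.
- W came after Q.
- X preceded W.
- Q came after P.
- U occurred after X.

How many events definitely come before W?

6

Directly stated before W: Q, V, and X.
P reaches W via P → Q → W.
S reaches W via S → P → Q → W.
Z reaches W via Z → Q → W.
That's P, Q, S, V, X, and Z — 6 in all.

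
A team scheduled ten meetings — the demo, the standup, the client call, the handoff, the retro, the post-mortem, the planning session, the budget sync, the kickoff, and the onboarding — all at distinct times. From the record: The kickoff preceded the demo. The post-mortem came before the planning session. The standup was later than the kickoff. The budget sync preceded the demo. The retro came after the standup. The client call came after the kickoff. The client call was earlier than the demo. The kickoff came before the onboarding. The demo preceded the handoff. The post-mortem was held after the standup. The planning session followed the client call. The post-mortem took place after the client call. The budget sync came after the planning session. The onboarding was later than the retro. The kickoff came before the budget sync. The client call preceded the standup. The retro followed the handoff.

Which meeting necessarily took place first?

the kickoff

The kickoff has a chain of constraints placing it before every other meeting, so the kickoff must be first.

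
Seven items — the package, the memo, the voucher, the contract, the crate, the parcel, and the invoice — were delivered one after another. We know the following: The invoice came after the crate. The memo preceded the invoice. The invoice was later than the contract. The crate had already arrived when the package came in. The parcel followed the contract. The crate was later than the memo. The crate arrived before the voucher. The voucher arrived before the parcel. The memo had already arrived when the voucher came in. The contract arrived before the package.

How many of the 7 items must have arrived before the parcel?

Directly stated before the parcel: the contract and the voucher.
The crate reaches the parcel via the crate → the voucher → the parcel.
The memo reaches the parcel via the memo → the voucher → the parcel.
No chain forces the package (or any of the others) ahead of the parcel.
That's the contract, the crate, the memo, and the voucher — 4 in all.

4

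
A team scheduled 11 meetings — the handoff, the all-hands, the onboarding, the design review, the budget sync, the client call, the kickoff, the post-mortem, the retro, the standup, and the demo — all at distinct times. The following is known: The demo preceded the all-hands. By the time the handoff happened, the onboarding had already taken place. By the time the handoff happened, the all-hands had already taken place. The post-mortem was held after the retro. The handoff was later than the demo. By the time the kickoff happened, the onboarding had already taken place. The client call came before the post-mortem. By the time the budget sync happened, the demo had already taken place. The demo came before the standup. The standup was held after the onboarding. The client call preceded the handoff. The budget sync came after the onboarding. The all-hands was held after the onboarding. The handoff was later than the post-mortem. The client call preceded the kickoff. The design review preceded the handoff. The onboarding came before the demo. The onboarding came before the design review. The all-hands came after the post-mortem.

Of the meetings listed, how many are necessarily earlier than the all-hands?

5

Directly stated before the all-hands: the demo, the onboarding, and the post-mortem.
The client call reaches the all-hands via the client call → the post-mortem → the all-hands.
The retro reaches the all-hands via the retro → the post-mortem → the all-hands.
That's the client call, the demo, the onboarding, the post-mortem, and the retro — 5 in all.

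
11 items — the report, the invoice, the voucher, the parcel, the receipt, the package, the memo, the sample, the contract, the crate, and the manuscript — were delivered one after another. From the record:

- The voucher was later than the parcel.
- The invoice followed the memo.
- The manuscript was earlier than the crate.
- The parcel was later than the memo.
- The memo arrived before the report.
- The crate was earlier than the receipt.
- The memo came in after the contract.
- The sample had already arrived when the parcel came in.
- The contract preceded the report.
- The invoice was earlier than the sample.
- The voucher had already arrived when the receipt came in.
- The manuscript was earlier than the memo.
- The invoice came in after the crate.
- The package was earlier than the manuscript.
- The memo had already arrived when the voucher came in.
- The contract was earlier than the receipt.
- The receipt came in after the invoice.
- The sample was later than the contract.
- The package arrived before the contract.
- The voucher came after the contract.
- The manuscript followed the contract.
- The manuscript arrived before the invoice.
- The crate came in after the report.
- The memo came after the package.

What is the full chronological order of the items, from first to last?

The constraints fix every adjacent pair, so only one ordering works:
the package → the contract → the manuscript → the memo → the report → the crate → the invoice → the sample → the parcel → the voucher → the receipt.

the package, the contract, the manuscript, the memo, the report, the crate, the invoice, the sample, the parcel, the voucher, the receipt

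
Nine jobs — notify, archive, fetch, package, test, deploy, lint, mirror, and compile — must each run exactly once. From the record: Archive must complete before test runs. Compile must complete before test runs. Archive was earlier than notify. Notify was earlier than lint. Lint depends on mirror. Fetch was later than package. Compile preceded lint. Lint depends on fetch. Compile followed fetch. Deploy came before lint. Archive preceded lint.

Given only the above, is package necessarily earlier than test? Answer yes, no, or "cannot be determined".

yes

Chain the constraints: package → fetch → compile → test. Each link is directly stated, so package comes before test.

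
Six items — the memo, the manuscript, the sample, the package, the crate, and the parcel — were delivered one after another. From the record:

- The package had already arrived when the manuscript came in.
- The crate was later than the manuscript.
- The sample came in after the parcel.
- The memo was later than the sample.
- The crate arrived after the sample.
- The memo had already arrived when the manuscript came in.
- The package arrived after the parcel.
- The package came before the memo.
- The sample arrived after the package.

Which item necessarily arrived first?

The parcel has a chain of constraints placing it before every other item, so the parcel must be first.

the parcel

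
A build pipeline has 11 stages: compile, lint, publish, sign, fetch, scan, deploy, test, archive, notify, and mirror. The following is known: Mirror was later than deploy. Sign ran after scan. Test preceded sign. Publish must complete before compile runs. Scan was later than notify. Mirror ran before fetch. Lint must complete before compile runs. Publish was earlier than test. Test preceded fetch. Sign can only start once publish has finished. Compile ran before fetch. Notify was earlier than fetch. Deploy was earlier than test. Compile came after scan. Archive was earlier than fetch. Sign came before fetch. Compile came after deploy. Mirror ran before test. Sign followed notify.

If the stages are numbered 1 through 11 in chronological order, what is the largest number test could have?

Test must come before fetch and sign — 2 stages forced after it.
Everything else can be placed before test in some valid order, so test can sit as late as position 11 − 2 = 9.

9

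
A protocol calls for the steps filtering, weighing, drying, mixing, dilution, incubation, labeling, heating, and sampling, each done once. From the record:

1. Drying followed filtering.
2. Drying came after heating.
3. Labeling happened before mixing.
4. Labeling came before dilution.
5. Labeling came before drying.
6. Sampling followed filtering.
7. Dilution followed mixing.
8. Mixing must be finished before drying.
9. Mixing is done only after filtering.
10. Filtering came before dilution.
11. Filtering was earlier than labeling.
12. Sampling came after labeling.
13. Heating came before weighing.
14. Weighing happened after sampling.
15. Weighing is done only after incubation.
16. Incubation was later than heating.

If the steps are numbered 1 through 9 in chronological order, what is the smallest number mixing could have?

3

Filtering and labeling must both come before mixing — 2 forced predecessors.
Nothing else is forced ahead of mixing, so its earliest slot is position 2 + 1 = 3.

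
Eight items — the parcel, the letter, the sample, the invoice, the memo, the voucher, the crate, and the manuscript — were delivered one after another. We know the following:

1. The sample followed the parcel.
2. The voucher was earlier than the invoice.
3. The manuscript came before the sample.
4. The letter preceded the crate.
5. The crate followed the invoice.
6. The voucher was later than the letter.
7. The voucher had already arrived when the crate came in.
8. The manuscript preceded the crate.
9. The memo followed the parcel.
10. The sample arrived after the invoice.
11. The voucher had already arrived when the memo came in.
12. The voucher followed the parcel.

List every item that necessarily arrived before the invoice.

the letter, the parcel, the voucher

Directly stated before the invoice: the voucher.
The letter reaches the invoice via the letter → the voucher → the invoice.
The parcel reaches the invoice via the parcel → the voucher → the invoice.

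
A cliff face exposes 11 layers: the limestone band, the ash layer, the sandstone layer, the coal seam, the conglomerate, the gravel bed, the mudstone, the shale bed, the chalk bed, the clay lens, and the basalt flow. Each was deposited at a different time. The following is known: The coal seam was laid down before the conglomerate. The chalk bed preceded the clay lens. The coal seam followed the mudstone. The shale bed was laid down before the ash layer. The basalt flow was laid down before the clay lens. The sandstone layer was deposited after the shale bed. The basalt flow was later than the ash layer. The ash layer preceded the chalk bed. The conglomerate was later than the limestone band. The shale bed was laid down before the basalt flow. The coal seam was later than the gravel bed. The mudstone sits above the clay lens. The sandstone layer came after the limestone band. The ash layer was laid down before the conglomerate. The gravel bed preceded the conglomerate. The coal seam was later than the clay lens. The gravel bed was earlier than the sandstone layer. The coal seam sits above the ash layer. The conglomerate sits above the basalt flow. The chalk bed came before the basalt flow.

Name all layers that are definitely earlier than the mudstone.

Directly stated before the mudstone: the clay lens.
The ash layer reaches the mudstone via the ash layer → the basalt flow → the clay lens → the mudstone.
The basalt flow reaches the mudstone via the basalt flow → the clay lens → the mudstone.
The chalk bed reaches the mudstone via the chalk bed → the clay lens → the mudstone.
Likewise the shale bed reaches the mudstone by chaining the stated constraints.

the ash layer, the basalt flow, the chalk bed, the clay lens, the shale bed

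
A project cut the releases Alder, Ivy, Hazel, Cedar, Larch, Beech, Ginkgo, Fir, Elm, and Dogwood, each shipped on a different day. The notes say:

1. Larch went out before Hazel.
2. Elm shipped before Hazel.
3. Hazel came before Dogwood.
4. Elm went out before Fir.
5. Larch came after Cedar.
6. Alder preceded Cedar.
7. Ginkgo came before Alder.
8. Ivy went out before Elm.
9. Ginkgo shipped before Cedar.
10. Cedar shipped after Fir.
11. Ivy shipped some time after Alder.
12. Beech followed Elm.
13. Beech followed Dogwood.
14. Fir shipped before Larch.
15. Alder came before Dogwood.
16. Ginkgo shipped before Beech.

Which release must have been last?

Beech

Every other release has a chain of constraints placing it before Beech, so Beech is last.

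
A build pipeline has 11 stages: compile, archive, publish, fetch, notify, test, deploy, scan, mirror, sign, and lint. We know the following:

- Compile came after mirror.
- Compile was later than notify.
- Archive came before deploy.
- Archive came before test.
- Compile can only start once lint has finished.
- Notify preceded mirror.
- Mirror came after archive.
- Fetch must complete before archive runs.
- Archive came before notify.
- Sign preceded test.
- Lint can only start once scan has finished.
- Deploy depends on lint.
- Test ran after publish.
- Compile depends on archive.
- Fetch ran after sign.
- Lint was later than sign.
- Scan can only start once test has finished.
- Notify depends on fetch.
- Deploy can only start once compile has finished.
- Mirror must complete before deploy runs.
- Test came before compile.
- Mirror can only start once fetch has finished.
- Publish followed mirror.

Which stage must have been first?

sign

Sign has a chain of constraints placing it before every other stage, so sign must be first.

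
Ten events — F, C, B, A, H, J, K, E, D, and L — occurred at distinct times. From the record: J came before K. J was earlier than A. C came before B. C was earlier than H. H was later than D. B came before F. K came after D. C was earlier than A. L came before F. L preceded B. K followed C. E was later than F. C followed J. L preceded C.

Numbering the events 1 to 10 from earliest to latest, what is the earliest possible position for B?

4

C, J, and L must all come before B — 3 forced predecessors.
Nothing else is forced ahead of B, so its earliest slot is position 3 + 1 = 4.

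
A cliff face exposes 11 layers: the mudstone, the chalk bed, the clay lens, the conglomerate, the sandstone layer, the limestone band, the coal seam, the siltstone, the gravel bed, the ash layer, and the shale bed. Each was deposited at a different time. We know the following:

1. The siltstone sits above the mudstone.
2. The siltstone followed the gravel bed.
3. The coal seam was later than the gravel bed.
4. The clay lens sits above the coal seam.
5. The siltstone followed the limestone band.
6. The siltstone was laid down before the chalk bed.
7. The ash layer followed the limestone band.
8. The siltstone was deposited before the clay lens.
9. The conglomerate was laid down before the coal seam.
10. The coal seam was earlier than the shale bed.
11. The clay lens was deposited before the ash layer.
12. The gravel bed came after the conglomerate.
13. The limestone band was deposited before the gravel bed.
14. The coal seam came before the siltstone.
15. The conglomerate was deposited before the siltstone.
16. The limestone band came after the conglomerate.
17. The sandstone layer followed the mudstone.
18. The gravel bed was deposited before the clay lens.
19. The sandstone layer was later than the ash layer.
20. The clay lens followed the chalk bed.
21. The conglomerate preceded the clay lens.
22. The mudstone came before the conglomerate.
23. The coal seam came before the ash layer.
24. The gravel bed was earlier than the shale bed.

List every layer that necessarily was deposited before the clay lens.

Directly stated before the clay lens: the chalk bed, the coal seam, the conglomerate, the gravel bed, and the siltstone.
The limestone band reaches the clay lens via the limestone band → the siltstone → the clay lens.
The mudstone reaches the clay lens via the mudstone → the conglomerate → the clay lens.

the chalk bed, the coal seam, the conglomerate, the gravel bed, the limestone band, the mudstone, the siltstone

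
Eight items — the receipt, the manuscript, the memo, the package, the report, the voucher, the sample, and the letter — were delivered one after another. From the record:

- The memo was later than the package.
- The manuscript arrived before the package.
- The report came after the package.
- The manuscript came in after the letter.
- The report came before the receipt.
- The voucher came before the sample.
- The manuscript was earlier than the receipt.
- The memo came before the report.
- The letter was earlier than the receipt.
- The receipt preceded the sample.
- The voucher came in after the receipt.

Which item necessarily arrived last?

the sample

Every other item has a chain of constraints placing it before the sample, so the sample is last.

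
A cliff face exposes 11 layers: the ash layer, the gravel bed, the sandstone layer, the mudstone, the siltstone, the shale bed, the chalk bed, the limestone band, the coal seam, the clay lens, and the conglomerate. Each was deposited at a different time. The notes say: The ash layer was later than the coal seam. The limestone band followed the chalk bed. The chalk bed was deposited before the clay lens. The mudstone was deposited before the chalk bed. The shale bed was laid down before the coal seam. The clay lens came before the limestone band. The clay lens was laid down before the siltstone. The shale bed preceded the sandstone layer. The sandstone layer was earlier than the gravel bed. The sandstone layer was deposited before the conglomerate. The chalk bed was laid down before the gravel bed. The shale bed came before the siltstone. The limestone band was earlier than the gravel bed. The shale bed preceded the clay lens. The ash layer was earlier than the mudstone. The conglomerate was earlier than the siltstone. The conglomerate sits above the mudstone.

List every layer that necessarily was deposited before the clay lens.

the ash layer, the chalk bed, the coal seam, the mudstone, the shale bed

Directly stated before the clay lens: the chalk bed and the shale bed.
The ash layer reaches the clay lens via the ash layer → the mudstone → the chalk bed → the clay lens.
The coal seam reaches the clay lens via the coal seam → the ash layer → the mudstone → the chalk bed → the clay lens.
The mudstone reaches the clay lens via the mudstone → the chalk bed → the clay lens.
No chain forces the conglomerate (or any of the others) ahead of the clay lens.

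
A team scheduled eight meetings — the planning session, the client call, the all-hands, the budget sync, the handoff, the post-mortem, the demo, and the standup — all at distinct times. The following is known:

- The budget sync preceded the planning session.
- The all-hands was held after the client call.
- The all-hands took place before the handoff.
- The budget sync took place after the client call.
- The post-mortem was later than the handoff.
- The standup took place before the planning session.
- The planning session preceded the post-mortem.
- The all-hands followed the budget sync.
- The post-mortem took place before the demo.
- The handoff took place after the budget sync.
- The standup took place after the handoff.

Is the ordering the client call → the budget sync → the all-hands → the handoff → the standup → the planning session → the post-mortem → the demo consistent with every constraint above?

Check each stated constraint against the proposed order — e.g. the handoff is ahead of the post-mortem; the budget sync is ahead of the planning session. Every pair is in the required order; nothing is violated.

yes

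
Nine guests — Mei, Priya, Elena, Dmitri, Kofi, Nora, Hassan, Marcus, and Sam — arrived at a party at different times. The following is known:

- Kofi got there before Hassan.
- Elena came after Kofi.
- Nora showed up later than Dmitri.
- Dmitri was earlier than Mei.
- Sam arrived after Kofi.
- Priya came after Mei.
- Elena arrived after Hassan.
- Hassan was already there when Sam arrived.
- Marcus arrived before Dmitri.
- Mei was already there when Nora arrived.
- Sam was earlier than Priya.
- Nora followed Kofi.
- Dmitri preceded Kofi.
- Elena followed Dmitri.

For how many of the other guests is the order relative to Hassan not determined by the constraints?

2

Forced before Hassan: Dmitri, Kofi, and Marcus; forced after Hassan: Elena, Priya, and Sam.
That leaves Mei and Nora with no forced order relative to Hassan — 2.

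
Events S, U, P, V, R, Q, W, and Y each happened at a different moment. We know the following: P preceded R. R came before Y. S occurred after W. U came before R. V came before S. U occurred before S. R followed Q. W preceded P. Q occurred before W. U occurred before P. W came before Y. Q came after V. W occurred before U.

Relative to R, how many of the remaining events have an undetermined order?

Forced before R: P, Q, U, V, and W; forced after R: Y.
That leaves S with no forced order relative to R — 1.

1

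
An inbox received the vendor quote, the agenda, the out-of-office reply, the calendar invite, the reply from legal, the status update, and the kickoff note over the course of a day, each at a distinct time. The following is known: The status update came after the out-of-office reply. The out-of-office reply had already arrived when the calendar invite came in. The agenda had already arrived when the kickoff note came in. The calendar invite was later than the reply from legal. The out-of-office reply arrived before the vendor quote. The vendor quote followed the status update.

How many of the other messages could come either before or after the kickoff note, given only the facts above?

5

Forced before the kickoff note: the agenda.
That leaves the calendar invite, the out-of-office reply, the reply from legal, the status update, and the vendor quote with no forced order relative to the kickoff note — 5.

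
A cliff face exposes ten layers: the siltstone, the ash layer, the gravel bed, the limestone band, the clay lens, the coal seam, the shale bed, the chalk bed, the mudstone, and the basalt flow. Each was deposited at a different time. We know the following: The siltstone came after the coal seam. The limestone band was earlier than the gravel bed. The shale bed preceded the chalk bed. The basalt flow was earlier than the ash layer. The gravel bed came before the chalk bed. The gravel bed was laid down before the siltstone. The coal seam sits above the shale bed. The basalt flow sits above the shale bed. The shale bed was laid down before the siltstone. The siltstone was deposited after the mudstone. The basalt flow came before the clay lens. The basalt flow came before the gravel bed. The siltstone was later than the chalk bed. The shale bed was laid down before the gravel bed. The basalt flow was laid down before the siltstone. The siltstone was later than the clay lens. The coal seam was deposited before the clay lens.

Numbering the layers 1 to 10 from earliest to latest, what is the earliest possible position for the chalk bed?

5

The basalt flow, the gravel bed, the limestone band, and the shale bed must all come before the chalk bed — 4 forced predecessors.
Nothing else is forced ahead of the chalk bed, so its earliest slot is position 4 + 1 = 5.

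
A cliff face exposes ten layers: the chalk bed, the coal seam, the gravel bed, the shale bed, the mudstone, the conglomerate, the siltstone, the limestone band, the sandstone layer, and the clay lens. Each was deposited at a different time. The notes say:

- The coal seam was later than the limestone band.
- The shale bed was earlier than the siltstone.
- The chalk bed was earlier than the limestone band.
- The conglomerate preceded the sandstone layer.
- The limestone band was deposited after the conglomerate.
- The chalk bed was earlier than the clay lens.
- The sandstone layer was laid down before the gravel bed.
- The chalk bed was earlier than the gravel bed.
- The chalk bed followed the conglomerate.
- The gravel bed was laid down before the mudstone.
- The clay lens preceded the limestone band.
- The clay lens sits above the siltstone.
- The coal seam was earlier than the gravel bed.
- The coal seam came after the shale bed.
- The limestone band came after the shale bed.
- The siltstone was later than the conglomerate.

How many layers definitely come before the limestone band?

Directly stated before the limestone band: the chalk bed, the clay lens, the conglomerate, and the shale bed.
The siltstone reaches the limestone band via the siltstone → the clay lens → the limestone band.
No chain forces the coal seam (or any of the others) ahead of the limestone band.
That's the chalk bed, the clay lens, the conglomerate, the shale bed, and the siltstone — 5 in all.

5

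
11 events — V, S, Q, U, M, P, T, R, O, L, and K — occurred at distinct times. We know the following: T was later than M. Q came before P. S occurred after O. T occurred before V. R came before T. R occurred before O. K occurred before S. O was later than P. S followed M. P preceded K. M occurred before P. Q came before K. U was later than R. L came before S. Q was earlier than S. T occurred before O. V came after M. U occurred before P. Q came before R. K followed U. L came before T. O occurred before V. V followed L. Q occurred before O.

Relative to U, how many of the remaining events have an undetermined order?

Forced before U: Q and R; forced after U: K, O, P, S, and V.
That leaves L, M, and T with no forced order relative to U — 3.

3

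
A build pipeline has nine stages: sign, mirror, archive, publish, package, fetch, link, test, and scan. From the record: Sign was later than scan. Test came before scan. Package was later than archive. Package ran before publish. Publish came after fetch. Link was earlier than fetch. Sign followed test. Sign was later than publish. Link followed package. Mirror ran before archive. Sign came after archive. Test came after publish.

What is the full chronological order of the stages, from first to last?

mirror, archive, package, link, fetch, publish, test, scan, sign

The constraints fix every adjacent pair, so only one ordering works:
mirror → archive → package → link → fetch → publish → test → scan → sign.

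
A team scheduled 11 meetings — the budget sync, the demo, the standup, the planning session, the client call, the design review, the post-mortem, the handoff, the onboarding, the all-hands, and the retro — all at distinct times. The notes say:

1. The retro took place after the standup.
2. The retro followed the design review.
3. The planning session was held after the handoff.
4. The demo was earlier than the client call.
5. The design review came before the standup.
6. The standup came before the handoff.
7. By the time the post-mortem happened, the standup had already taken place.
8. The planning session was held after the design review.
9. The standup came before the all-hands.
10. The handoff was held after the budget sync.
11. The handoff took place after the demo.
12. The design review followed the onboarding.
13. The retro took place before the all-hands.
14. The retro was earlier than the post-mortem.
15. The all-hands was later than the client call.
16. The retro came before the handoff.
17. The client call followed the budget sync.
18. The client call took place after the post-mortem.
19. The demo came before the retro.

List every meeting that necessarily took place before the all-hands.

Directly stated before the all-hands: the client call, the retro, and the standup.
The budget sync reaches the all-hands via the budget sync → the client call → the all-hands.
The demo reaches the all-hands via the demo → the retro → the all-hands.
The design review reaches the all-hands via the design review → the retro → the all-hands.
Likewise the onboarding and the post-mortem each reach the all-hands by chaining the stated constraints.

the budget sync, the client call, the demo, the design review, the onboarding, the post-mortem, the retro, the standup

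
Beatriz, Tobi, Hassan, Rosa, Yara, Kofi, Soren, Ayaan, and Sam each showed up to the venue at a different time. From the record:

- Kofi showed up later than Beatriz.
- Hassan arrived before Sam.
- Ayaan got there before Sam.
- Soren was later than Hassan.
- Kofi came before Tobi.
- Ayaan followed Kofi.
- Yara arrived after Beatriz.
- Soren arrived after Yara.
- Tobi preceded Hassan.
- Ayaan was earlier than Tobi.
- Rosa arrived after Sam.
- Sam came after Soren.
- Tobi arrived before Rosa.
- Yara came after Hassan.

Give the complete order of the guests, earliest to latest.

Beatriz, Kofi, Ayaan, Tobi, Hassan, Yara, Soren, Sam, Rosa

The constraints fix every adjacent pair, so only one ordering works:
Beatriz → Kofi → Ayaan → Tobi → Hassan → Yara → Soren → Sam → Rosa.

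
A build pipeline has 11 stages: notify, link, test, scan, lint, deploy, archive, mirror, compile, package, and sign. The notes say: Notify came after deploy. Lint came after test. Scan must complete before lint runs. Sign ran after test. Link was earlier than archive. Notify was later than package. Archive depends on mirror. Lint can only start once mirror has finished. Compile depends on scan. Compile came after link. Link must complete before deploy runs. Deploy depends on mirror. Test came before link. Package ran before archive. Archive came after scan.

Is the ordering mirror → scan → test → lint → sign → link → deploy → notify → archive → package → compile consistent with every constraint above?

The constraints require package before archive, but in the proposed sequence archive appears ahead of package. That one violation is enough.

no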